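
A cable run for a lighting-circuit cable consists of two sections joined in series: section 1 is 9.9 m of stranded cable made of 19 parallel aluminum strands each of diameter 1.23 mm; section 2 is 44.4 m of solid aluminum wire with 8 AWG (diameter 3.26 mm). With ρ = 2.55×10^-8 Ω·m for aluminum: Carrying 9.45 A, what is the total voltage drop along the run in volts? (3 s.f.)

Section 1: A_strand = π(6.1500e-04)² = 1.188e-06 m²; R₁ = ρL/(N·A_s) = (2.55×10^-8)(9.9)/(19×1.188e-06) = 0.01118 Ω
Section 2: A = π(3.26/2 mm)² = π(1.6300e-03 m)² = 8.347e-06 m²
R₂ = (2.55×10^-8)(44.4)/(8.347e-06) = 0.1356 Ω
R = R₁ + R₂ = 0.1468 Ω
V = IR = 9.45 × 0.1468 = 1.39 V

1.39 V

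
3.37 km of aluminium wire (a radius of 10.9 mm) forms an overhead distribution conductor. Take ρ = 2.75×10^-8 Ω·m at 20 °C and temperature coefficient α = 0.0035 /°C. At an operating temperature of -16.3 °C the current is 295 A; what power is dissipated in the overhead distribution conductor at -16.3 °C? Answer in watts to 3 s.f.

A = πr² = π(1.0900e-02 m)² = 3.733e-04 m²
R₍20₎ = ρL/A = (2.75×10^-8)(3370)/(3.733e-04) = 0.2483 Ω
R₍-16.3₎ = R₍20₎(1 + αΔT) = 0.2483 × (1 + 0.0035×-36.3) = 0.2167 Ω
P = I²R = (295)² × 0.2167 = 18900 W

18900 W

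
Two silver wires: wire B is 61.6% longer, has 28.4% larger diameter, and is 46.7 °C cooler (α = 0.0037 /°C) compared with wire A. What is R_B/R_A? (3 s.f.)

R ∝ ρL/d² with ρ ∝ (1+αΔT), so R_B/R_A = (1 + 61.6/100) × (1 + 28.4/100)⁻² × (1 − 0.0037×46.7)
= 1.616 × 0.6066 × 0.8272 = 0.811

0.811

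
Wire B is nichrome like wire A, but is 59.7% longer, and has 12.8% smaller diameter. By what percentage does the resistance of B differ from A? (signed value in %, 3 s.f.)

110%

R ∝ L/d², so R_B/R_A = (1 + 59.7/100) × (1 − 12.8/100)⁻²
= 1.597 × 1.315 = 2.1
(R_B − R_A)/R_A = 2.1 − 1 = 110%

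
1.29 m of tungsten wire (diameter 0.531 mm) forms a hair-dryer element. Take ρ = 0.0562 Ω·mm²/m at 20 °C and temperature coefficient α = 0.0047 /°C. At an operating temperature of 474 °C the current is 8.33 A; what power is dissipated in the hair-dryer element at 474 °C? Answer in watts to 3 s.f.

ρ = 0.0562 Ω·mm²/m = 5.62×10^-8 Ω·m
A = π(d/2)² = π(2.6550e-04 m)² = 2.215e-07 m²
R₍20₎ = ρL/A = (5.62×10^-8)(1.29)/(2.215e-07) = 0.3274 Ω
R₍474₎ = R₍20₎(1 + αΔT) = 0.3274 × (1 + 0.0047×454) = 1.026 Ω
P = I²R = (8.33)² × 1.026 = 71.2 W

71.2 W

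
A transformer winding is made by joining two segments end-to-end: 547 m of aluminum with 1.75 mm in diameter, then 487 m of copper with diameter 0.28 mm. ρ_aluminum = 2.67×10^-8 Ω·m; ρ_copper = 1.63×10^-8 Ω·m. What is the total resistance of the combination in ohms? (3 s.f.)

135 Ω

Segment 1: A = π(d/2)² = π(8.7500e-04 m)² = 2.405e-06 m²
R₁ = ρL/A = (2.67×10^-8)(547)/(2.405e-06) = 6.072 Ω
Segment 2: A = π(d/2)² = π(1.4000e-04 m)² = 6.158e-08 m²
R₂ = (1.63×10^-8)(487)/(6.158e-08) = 128.9 Ω
R = R₁ + R₂ = 135 Ω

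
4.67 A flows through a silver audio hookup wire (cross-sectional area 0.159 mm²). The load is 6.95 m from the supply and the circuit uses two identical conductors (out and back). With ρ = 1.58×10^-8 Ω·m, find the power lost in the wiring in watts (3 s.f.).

A = 0.159 mm² = 1.590e-07 m²
Total conductor length (both ways) L = 2 × 6.95 = 13.9 m
R = ρL/A = (1.58×10^-8)(13.9)/(1.590e-07) = 1.381 Ω
P = I²R = (4.67)² × 1.381 = 30.1 W

30.1 W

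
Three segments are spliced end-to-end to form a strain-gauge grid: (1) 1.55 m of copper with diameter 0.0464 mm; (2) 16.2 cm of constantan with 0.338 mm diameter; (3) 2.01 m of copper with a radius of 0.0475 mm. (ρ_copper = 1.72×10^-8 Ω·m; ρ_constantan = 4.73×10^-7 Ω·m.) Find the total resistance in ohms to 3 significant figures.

Seg 1: A = π(d/2)² = π(2.3200e-05 m)² = 1.691e-09 m²
R_1 = (1.72×10^-8)(1.55)/(1.691e-09) = 15.77 Ω
Seg 2: A = π(d/2)² = π(1.6900e-04 m)² = 8.973e-08 m²
R_2 = (4.73×10^-7)(0.162)/(8.973e-08) = 0.854 Ω
Seg 3: A = πr² = π(4.7500e-05 m)² = 7.088e-09 m²
R_3 = (1.72×10^-8)(2.01)/(7.088e-09) = 4.877 Ω
R_total = R_1 + R_2 + R_3 = 21.5 Ω

21.5 Ω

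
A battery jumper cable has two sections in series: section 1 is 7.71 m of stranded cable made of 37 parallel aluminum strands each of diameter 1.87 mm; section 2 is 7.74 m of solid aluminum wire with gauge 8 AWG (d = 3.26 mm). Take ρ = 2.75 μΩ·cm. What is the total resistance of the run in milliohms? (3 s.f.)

27.6 mΩ

ρ = 2.75 μΩ·cm = 2.75×10^-8 Ω·m
Section 1: A_strand = π(9.3500e-04)² = 2.746e-06 m²; R₁ = ρL/(N·A_s) = (2.75×10^-8)(7.71)/(37×2.746e-06) = 0.002086 Ω
Section 2: A = π(3.26/2 mm)² = π(1.6300e-03 m)² = 8.347e-06 m²
R₂ = (2.75×10^-8)(7.74)/(8.347e-06) = 0.0255 Ω
R = R₁ + R₂ = 27.6 mΩ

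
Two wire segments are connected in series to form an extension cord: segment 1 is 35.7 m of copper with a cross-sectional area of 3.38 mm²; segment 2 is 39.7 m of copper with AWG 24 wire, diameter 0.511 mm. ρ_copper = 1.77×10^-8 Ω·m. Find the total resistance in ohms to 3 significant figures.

Segment 1: A = 3.38 mm² = 3.380e-06 m²
R₁ = ρL/A = (1.77×10^-8)(35.7)/(3.380e-06) = 0.1869 Ω
Segment 2: A = π(0.511/2 mm)² = π(2.5550e-04 m)² = 2.051e-07 m²
R₂ = (1.77×10^-8)(39.7)/(2.051e-07) = 3.426 Ω
R = R₁ + R₂ = 3.61 Ω

3.61 Ω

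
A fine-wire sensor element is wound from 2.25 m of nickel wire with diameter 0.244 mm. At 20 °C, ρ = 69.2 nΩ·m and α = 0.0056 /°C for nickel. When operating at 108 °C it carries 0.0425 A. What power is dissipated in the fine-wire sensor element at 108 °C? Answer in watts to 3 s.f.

0.00898 W

ρ = 69.2 nΩ·m = 6.92×10^-8 Ω·m
A = π(d/2)² = π(1.2200e-04 m)² = 4.676e-08 m²
R₍20₎ = ρL/A = (6.92×10^-8)(2.25)/(4.676e-08) = 3.33 Ω
R₍108₎ = R₍20₎(1 + αΔT) = 3.33 × (1 + 0.0056×88) = 4.971 Ω
P = I²R = (0.0425)² × 4.971 = 0.00898 W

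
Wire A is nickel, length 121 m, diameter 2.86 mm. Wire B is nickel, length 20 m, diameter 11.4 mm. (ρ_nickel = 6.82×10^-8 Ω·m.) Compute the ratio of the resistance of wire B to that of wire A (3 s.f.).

R ∝ ρL/d², so R_B/R_A = (L_B/L_A) × (d_A/d_B)²
= (20/121) × (2.86/11.4)² = 0.0104

0.0104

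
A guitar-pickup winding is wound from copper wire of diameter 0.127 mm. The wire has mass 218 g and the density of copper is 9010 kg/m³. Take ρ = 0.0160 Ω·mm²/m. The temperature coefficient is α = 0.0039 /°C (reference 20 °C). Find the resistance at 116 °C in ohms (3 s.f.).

3320 Ω

ρ = 0.0160 Ω·mm²/m = 1.60×10^-8 Ω·m
A = π(d/2)² = π(6.3500e-05 m)² = 1.2668e-08 m²
L = m/(density·A) = 0.218/(9010×1.2668e-08) = 1910 m
R = ρL/A = (1.60×10^-8)(1910)/(1.2668e-08) = 2412 Ω
R(116 °C) = 2412 × (1 + 0.0039×96) = 3320 Ω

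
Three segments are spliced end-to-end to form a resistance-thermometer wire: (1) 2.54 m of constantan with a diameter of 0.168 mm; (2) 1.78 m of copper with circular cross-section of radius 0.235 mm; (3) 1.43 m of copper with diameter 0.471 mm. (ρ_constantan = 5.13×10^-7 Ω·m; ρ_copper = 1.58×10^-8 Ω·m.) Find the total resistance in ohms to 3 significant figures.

59.1 Ω

Seg 1: A = π(d/2)² = π(8.4000e-05 m)² = 2.217e-08 m²
R_1 = (5.13×10^-7)(2.54)/(2.217e-08) = 58.78 Ω
Seg 2: A = πr² = π(2.3500e-04 m)² = 1.735e-07 m²
R_2 = (1.58×10^-8)(1.78)/(1.735e-07) = 0.1621 Ω
Seg 3: A = π(d/2)² = π(2.3550e-04 m)² = 1.742e-07 m²
R_3 = (1.58×10^-8)(1.43)/(1.742e-07) = 0.1297 Ω
R_total = R_1 + R_2 + R_3 = 59.1 Ω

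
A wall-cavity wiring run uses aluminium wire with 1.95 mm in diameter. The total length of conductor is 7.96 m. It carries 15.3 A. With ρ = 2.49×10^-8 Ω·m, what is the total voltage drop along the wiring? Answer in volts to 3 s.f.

A = π(d/2)² = π(9.7500e-04 m)² = 2.986e-06 m²
R = ρL/A = (2.49×10^-8)(7.96)/(2.986e-06) = 0.06637 Ω
V = IR = 15.3 × 0.06637 = 1.02 V

1.02 V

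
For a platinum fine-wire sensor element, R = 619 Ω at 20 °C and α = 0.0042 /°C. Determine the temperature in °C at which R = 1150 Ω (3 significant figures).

224 °C

R = R₀(1 + α(T − T₀)) ⇒ T = T₀ + (R/R₀ − 1)/α
T = 20 + (1150/619 − 1)/0.0042 = 20 + (0.8578)/0.0042 = 224 °C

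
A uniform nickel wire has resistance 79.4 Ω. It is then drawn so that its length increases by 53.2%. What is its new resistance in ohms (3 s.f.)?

k = 1 + 53.2/100 = 1.532; volume constant ⇒ A' = A/k, so R' = k²R.
R' = 2.347 × 79.4 = 186 Ω

186 Ω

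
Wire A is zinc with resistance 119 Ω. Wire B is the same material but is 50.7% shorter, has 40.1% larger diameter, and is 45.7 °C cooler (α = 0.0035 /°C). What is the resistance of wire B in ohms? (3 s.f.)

R ∝ ρL/d² with ρ ∝ (1+αΔT), so R_B/R_A = (1 − 50.7/100) × (1 + 40.1/100)⁻² × (1 − 0.0035×45.7)
= 0.493 × 0.5095 × 0.84 = 0.211
R_B = 0.211 × 119 = 25.1 Ω

25.1 Ω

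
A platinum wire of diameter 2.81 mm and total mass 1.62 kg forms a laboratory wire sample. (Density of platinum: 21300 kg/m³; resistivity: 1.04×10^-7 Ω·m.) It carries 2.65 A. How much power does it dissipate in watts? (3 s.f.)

1.44 W

A = π(d/2)² = π(1.4050e-03 m)² = 6.2016e-06 m²
L = m/(density·A) = 1.62/(21300×6.2016e-06) = 12.26 m
R = ρL/A = (1.04×10^-7)(12.26)/(6.2016e-06) = 0.2057 Ω
P = I²R = (2.65)² × 0.2057 = 1.44 W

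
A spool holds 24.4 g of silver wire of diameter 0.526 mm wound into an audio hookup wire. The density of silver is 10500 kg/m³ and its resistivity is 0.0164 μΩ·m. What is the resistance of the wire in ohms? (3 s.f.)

ρ = 0.0164 μΩ·m = 1.64×10^-8 Ω·m
A = π(d/2)² = π(2.6300e-04 m)² = 2.1730e-07 m²
L = m/(density·A) = 0.0244/(10500×2.1730e-07) = 10.69 m
R = ρL/A = (1.64×10^-8)(10.69)/(2.1730e-07) = 0.807 Ω

0.807 Ω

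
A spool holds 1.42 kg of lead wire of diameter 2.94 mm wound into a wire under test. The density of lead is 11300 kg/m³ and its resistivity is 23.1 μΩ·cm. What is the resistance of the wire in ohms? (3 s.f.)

ρ = 23.1 μΩ·cm = 2.31×10^-7 Ω·m
A = π(d/2)² = π(1.4700e-03 m)² = 6.7887e-06 m²
L = m/(density·A) = 1.42/(11300×6.7887e-06) = 18.51 m
R = ρL/A = (2.31×10^-7)(18.51)/(6.7887e-06) = 0.630 Ω

0.630 Ω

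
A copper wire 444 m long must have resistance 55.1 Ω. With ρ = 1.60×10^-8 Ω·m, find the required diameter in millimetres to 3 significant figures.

0.405 mm

A = ρL/R = (1.60×10^-8)(444)/(55.1) = 1.289e-07 m²
d = 2√(A/π) = 4.052e-04 m = 0.405 mm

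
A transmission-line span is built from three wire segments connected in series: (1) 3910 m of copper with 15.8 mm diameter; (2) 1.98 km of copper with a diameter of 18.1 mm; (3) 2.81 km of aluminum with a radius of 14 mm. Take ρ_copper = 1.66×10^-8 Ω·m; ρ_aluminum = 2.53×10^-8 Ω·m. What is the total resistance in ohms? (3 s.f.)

0.574 Ω

Seg 1: A = π(d/2)² = π(7.9000e-03 m)² = 1.961e-04 m²
R_1 = (1.66×10^-8)(3910)/(1.961e-04) = 0.331 Ω
Seg 2: A = π(d/2)² = π(9.0500e-03 m)² = 2.573e-04 m²
R_2 = (1.66×10^-8)(1980)/(2.573e-04) = 0.1277 Ω
Seg 3: A = πr² = π(1.4000e-02 m)² = 6.158e-04 m²
R_3 = (2.53×10^-8)(2810)/(6.158e-04) = 0.1155 Ω
R_total = R_1 + R_2 + R_3 = 0.574 Ω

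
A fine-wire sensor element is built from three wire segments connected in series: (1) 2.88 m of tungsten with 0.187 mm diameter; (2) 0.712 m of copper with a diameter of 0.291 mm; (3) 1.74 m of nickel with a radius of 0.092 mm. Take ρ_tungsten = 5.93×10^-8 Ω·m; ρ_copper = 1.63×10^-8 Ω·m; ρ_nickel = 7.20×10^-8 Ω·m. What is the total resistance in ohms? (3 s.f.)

Seg 1: A = π(d/2)² = π(9.3500e-05 m)² = 2.746e-08 m²
R_1 = (5.93×10^-8)(2.88)/(2.746e-08) = 6.218 Ω
Seg 2: A = π(d/2)² = π(1.4550e-04 m)² = 6.651e-08 m²
R_2 = (1.63×10^-8)(0.712)/(6.651e-08) = 0.1745 Ω
Seg 3: A = πr² = π(9.2000e-05 m)² = 2.659e-08 m²
R_3 = (7.20×10^-8)(1.74)/(2.659e-08) = 4.711 Ω
R_total = R_1 + R_2 + R_3 = 11.1 Ω

11.1 Ω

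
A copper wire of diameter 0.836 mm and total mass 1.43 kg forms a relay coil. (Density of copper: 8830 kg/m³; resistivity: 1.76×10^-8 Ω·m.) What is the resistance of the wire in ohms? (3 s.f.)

9.46 Ω

A = π(d/2)² = π(4.1800e-04 m)² = 5.4891e-07 m²
L = m/(density·A) = 1.43/(8830×5.4891e-07) = 295 m
R = ρL/A = (1.76×10^-8)(295)/(5.4891e-07) = 9.46 Ω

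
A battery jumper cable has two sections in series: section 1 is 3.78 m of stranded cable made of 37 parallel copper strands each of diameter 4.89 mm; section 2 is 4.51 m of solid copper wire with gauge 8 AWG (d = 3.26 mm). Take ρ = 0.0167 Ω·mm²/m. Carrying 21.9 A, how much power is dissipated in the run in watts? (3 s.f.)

ρ = 0.0167 Ω·mm²/m = 1.67×10^-8 Ω·m
Section 1: A_strand = π(2.4450e-03)² = 1.878e-05 m²; R₁ = ρL/(N·A_s) = (1.67×10^-8)(3.78)/(37×1.878e-05) = 9.084×10^-5 Ω
Section 2: A = π(3.26/2 mm)² = π(1.6300e-03 m)² = 8.347e-06 m²
R₂ = (1.67×10^-8)(4.51)/(8.347e-06) = 0.009023 Ω
R = R₁ + R₂ = 0.009114 Ω
P = I²R = (21.9)² × 0.009114 = 4.37 W

4.37 W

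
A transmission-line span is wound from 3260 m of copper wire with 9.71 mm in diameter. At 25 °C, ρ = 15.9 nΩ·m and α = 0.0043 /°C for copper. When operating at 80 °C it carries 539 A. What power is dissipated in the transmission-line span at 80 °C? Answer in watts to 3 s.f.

ρ = 15.9 nΩ·m = 1.59×10^-8 Ω·m
A = π(d/2)² = π(4.8550e-03 m)² = 7.405e-05 m²
R₍25₎ = ρL/A = (1.59×10^-8)(3260)/(7.405e-05) = 0.7 Ω
R₍80₎ = R₍25₎(1 + αΔT) = 0.7 × (1 + 0.0043×55) = 0.8655 Ω
P = I²R = (539)² × 0.8655 = 2.51×10^5 W

2.51×10^5 W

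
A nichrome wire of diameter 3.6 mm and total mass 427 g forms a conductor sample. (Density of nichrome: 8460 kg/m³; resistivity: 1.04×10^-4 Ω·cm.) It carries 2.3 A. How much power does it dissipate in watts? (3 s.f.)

ρ = 1.04×10^-4 Ω·cm = 1.04×10^-6 Ω·m
A = π(d/2)² = π(1.8000e-03 m)² = 1.0179e-05 m²
L = m/(density·A) = 0.427/(8460×1.0179e-05) = 4.959 m
R = ρL/A = (1.04×10^-6)(4.959)/(1.0179e-05) = 0.5066 Ω
P = I²R = (2.3)² × 0.5066 = 2.68 W

2.68 W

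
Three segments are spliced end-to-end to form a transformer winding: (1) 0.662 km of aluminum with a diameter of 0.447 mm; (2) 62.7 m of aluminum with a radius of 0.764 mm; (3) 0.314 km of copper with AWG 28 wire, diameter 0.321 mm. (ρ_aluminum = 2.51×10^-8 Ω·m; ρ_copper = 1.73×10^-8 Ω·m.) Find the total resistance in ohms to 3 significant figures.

174 Ω

Seg 1: A = π(d/2)² = π(2.2350e-04 m)² = 1.569e-07 m²
R_1 = (2.51×10^-8)(662)/(1.569e-07) = 105.9 Ω
Seg 2: A = πr² = π(7.6400e-04 m)² = 1.834e-06 m²
R_2 = (2.51×10^-8)(62.7)/(1.834e-06) = 0.8582 Ω
Seg 3: A = π(0.321/2 mm)² = π(1.6050e-04 m)² = 8.093e-08 m²
R_3 = (1.73×10^-8)(314)/(8.093e-08) = 67.12 Ω
R_total = R_1 + R_2 + R_3 = 174 Ω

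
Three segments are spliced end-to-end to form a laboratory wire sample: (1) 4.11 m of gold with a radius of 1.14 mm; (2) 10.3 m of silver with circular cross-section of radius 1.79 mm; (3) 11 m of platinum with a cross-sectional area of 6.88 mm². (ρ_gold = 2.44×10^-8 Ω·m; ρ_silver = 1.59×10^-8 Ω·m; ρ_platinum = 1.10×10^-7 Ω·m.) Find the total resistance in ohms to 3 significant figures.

0.217 Ω

Seg 1: A = πr² = π(1.1400e-03 m)² = 4.083e-06 m²
R_1 = (2.44×10^-8)(4.11)/(4.083e-06) = 0.02456 Ω
Seg 2: A = πr² = π(1.7900e-03 m)² = 1.007e-05 m²
R_2 = (1.59×10^-8)(10.3)/(1.007e-05) = 0.01627 Ω
Seg 3: A = 6.88 mm² = 6.880e-06 m²
R_3 = (1.10×10^-7)(11)/(6.880e-06) = 0.1759 Ω
R_total = R_1 + R_2 + R_3 = 0.217 Ω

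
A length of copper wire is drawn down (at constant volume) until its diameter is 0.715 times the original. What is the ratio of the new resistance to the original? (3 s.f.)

3.83

Volume constant ⇒ L' = L/r² with r = 0.715. R' = ρL'/A' = ρ(L/r²)/(πr²d₀²/4) = R/r⁴.
Factor = 3.83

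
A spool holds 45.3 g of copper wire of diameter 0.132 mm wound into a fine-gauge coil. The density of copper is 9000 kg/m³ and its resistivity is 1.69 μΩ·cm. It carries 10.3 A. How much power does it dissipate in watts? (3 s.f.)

48200 W

ρ = 1.69 μΩ·cm = 1.69×10^-8 Ω·m
A = π(d/2)² = π(6.6000e-05 m)² = 1.3685e-08 m²
L = m/(density·A) = 0.0453/(9000×1.3685e-08) = 367.8 m
R = ρL/A = (1.69×10^-8)(367.8)/(1.3685e-08) = 454.2 Ω
P = I²R = (10.3)² × 454.2 = 48200 W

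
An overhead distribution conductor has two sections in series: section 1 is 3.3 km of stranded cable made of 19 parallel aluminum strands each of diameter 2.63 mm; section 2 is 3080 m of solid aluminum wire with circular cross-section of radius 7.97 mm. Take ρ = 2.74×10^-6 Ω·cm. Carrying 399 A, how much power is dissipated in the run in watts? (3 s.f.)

ρ = 2.74×10^-6 Ω·cm = 2.74×10^-8 Ω·m
Section 1: A_strand = π(1.3150e-03)² = 5.433e-06 m²; R₁ = ρL/(N·A_s) = (2.74×10^-8)(3300)/(19×5.433e-06) = 0.876 Ω
Section 2: A = πr² = π(7.9700e-03 m)² = 1.996e-04 m²
R₂ = (2.74×10^-8)(3080)/(1.996e-04) = 0.4229 Ω
R = R₁ + R₂ = 1.299 Ω
P = I²R = (399)² × 1.299 = 2.07×10^5 W

2.07×10^5 W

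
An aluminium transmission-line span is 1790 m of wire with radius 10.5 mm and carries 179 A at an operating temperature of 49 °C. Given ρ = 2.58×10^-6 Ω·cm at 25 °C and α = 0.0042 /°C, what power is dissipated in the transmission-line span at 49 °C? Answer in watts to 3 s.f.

ρ = 2.58×10^-6 Ω·cm = 2.58×10^-8 Ω·m
A = πr² = π(1.0500e-02 m)² = 3.464e-04 m²
R₍25₎ = ρL/A = (2.58×10^-8)(1790)/(3.464e-04) = 0.1333 Ω
R₍49₎ = R₍25₎(1 + αΔT) = 0.1333 × (1 + 0.0042×24) = 0.1468 Ω
P = I²R = (179)² × 0.1468 = 4700 W

4700 W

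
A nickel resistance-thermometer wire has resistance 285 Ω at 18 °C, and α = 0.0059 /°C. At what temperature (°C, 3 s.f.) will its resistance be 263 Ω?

4.92 °C

R = R₀(1 + α(T − T₀)) ⇒ T = T₀ + (R/R₀ − 1)/α
T = 18 + (263/285 − 1)/0.0059 = 18 + (-0.07719)/0.0059 = 4.92 °C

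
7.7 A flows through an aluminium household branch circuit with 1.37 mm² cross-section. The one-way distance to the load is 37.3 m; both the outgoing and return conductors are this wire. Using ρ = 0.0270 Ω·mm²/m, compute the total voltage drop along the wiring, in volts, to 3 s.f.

ρ = 0.0270 Ω·mm²/m = 2.70×10^-8 Ω·m
A = 1.37 mm² = 1.370e-06 m²
Total conductor length (both ways) L = 2 × 37.3 = 74.6 m
R = ρL/A = (2.70×10^-8)(74.6)/(1.370e-06) = 1.47 Ω
V = IR = 7.7 × 1.47 = 11.3 V

11.3 V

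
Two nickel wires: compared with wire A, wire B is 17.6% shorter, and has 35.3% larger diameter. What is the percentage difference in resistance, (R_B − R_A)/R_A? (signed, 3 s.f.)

-55.0%

R ∝ L/d², so R_B/R_A = (1 − 17.6/100) × (1 + 35.3/100)⁻²
= 0.824 × 0.5463 = 0.4501
(R_B − R_A)/R_A = 0.4501 − 1 = -55.0%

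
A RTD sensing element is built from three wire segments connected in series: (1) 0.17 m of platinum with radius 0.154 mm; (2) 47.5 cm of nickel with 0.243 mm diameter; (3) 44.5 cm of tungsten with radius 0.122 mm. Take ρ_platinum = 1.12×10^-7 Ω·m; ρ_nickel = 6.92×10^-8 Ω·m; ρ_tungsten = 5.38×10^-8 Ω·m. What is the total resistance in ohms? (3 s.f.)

Seg 1: A = πr² = π(1.5400e-04 m)² = 7.451e-08 m²
R_1 = (1.12×10^-7)(0.17)/(7.451e-08) = 0.2555 Ω
Seg 2: A = π(d/2)² = π(1.2150e-04 m)² = 4.638e-08 m²
R_2 = (6.92×10^-8)(0.475)/(4.638e-08) = 0.7088 Ω
Seg 3: A = πr² = π(1.2200e-04 m)² = 4.676e-08 m²
R_3 = (5.38×10^-8)(0.445)/(4.676e-08) = 0.512 Ω
R_total = R_1 + R_2 + R_3 = 1.48 Ω

1.48 Ω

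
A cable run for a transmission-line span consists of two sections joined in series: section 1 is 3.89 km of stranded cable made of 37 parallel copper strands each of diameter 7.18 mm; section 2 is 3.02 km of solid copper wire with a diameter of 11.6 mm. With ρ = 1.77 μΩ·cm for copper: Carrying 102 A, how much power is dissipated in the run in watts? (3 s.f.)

ρ = 1.77 μΩ·cm = 1.77×10^-8 Ω·m
Section 1: A_strand = π(3.5900e-03)² = 4.049e-05 m²; R₁ = ρL/(N·A_s) = (1.77×10^-8)(3890)/(37×4.049e-05) = 0.04596 Ω
Section 2: A = π(d/2)² = π(5.8000e-03 m)² = 1.057e-04 m²
R₂ = (1.77×10^-8)(3020)/(1.057e-04) = 0.5058 Ω
R = R₁ + R₂ = 0.5518 Ω
P = I²R = (102)² × 0.5518 = 5740 W

5740 W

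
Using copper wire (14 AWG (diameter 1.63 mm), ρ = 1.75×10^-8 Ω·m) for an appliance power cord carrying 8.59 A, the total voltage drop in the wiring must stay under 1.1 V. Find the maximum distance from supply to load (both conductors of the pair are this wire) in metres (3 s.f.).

A = π(1.63/2 mm)² = π(8.1500e-04 m)² = 2.087e-06 m²
L_max = V_max·A/(2·ρI) = (1.1)(2.087e-06)/(2×1.75×10^-8×8.59) = 7.63 m

7.63 m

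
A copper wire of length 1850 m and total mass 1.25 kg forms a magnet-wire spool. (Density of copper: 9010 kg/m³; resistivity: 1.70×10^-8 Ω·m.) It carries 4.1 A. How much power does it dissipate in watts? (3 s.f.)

A = m/(density·L) = 1.25/(9010×1850) = 7.4992e-08 m²
R = ρL/A = (1.70×10^-8)(1850)/(7.4992e-08) = 419.4 Ω
P = I²R = (4.1)² × 419.4 = 7050 W

7050 W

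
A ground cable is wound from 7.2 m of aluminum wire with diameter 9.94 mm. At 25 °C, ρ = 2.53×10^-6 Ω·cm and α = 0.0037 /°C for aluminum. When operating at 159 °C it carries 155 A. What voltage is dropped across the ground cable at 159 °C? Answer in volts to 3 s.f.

0.544 V

ρ = 2.53×10^-6 Ω·cm = 2.53×10^-8 Ω·m
A = π(d/2)² = π(4.9700e-03 m)² = 7.760e-05 m²
R₍25₎ = ρL/A = (2.53×10^-8)(7.2)/(7.760e-05) = 0.002347 Ω
R₍159₎ = R₍25₎(1 + αΔT) = 0.002347 × (1 + 0.0037×134) = 0.003511 Ω
V = IR = 155 × 0.003511 = 0.544 V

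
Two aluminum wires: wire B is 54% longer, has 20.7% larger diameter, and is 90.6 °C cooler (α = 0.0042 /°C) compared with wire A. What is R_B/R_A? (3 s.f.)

R ∝ ρL/d² with ρ ∝ (1+αΔT), so R_B/R_A = (1 + 54/100) × (1 + 20.7/100)⁻² × (1 − 0.0042×90.6)
= 1.54 × 0.6864 × 0.6195 = 0.655

0.655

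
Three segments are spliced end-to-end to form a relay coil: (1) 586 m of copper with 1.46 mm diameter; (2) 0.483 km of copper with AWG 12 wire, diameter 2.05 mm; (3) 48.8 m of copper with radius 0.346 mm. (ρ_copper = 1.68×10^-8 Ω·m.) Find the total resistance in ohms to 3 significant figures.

Seg 1: A = π(d/2)² = π(7.3000e-04 m)² = 1.674e-06 m²
R_1 = (1.68×10^-8)(586)/(1.674e-06) = 5.88 Ω
Seg 2: A = π(2.05/2 mm)² = π(1.0250e-03 m)² = 3.301e-06 m²
R_2 = (1.68×10^-8)(483)/(3.301e-06) = 2.458 Ω
Seg 3: A = πr² = π(3.4600e-04 m)² = 3.761e-07 m²
R_3 = (1.68×10^-8)(48.8)/(3.761e-07) = 2.18 Ω
R_total = R_1 + R_2 + R_3 = 10.5 Ω

10.5 Ω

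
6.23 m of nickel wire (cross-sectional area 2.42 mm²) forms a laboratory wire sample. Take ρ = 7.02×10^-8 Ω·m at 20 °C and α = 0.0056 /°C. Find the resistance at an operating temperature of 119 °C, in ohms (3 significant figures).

0.281 Ω

A = 2.42 mm² = 2.420e-06 m²
R₍20°C₎ = ρL/A = (7.02×10^-8)(6.23)/(2.420e-06) = 0.1807 Ω
R = R₀(1 + αΔT) = 0.1807(1 + 0.0056×99) = 0.281 Ω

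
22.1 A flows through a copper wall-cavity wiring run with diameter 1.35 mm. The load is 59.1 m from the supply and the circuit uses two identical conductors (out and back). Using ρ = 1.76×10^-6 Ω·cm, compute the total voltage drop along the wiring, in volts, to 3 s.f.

ρ = 1.76×10^-6 Ω·cm = 1.76×10^-8 Ω·m
A = π(d/2)² = π(6.7500e-04 m)² = 1.431e-06 m²
Total conductor length (both ways) L = 2 × 59.1 = 118.2 m
R = ρL/A = (1.76×10^-8)(118.2)/(1.431e-06) = 1.453 Ω
V = IR = 22.1 × 1.453 = 32.1 V

32.1 V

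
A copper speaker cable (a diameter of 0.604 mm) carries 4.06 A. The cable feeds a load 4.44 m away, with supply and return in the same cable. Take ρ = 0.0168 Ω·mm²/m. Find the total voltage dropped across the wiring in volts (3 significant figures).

2.11 V

ρ = 0.0168 Ω·mm²/m = 1.68×10^-8 Ω·m
A = π(d/2)² = π(3.0200e-04 m)² = 2.865e-07 m²
Total conductor length (both ways) L = 2 × 4.44 = 8.88 m
R = ρL/A = (1.68×10^-8)(8.88)/(2.865e-07) = 0.5207 Ω
V = IR = 4.06 × 0.5207 = 2.11 V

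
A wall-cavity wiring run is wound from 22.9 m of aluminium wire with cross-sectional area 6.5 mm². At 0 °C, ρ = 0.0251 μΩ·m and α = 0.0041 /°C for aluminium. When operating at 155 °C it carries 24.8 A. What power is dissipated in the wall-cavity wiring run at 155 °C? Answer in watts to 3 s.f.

ρ = 0.0251 μΩ·m = 2.51×10^-8 Ω·m
A = 6.5 mm² = 6.500e-06 m²
R₍0₎ = ρL/A = (2.51×10^-8)(22.9)/(6.500e-06) = 0.08843 Ω
R₍155₎ = R₍0₎(1 + αΔT) = 0.08843 × (1 + 0.0041×155) = 0.1446 Ω
P = I²R = (24.8)² × 0.1446 = 89.0 W

89.0 W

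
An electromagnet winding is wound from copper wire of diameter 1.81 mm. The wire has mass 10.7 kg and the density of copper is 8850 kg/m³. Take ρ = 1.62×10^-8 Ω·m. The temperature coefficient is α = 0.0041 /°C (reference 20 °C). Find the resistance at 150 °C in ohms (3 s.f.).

A = π(d/2)² = π(9.0500e-04 m)² = 2.5730e-06 m²
L = m/(density·A) = 10.7/(8850×2.5730e-06) = 469.9 m
R = ρL/A = (1.62×10^-8)(469.9)/(2.5730e-06) = 2.958 Ω
R(150 °C) = 2.958 × (1 + 0.0041×130) = 4.54 Ω

4.54 Ω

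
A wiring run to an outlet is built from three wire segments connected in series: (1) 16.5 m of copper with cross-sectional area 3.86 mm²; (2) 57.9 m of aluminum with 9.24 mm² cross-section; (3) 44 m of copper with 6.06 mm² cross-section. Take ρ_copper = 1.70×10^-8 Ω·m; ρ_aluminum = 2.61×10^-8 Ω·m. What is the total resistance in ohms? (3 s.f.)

Seg 1: A = 3.86 mm² = 3.860e-06 m²
R_1 = (1.70×10^-8)(16.5)/(3.860e-06) = 0.07267 Ω
Seg 2: A = 9.24 mm² = 9.240e-06 m²
R_2 = (2.61×10^-8)(57.9)/(9.240e-06) = 0.1635 Ω
Seg 3: A = 6.06 mm² = 6.060e-06 m²
R_3 = (1.70×10^-8)(44)/(6.060e-06) = 0.1234 Ω
R_total = R_1 + R_2 + R_3 = 0.360 Ω

0.360 Ω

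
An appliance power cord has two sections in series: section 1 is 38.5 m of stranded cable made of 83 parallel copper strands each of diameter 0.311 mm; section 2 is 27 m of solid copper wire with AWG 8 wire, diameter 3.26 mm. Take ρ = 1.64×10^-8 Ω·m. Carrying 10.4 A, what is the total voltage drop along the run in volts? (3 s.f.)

1.59 V

Section 1: A_strand = π(1.5550e-04)² = 7.596e-08 m²; R₁ = ρL/(N·A_s) = (1.64×10^-8)(38.5)/(83×7.596e-08) = 0.1001 Ω
Section 2: A = π(3.26/2 mm)² = π(1.6300e-03 m)² = 8.347e-06 m²
R₂ = (1.64×10^-8)(27)/(8.347e-06) = 0.05305 Ω
R = R₁ + R₂ = 0.1532 Ω
V = IR = 10.4 × 0.1532 = 1.59 V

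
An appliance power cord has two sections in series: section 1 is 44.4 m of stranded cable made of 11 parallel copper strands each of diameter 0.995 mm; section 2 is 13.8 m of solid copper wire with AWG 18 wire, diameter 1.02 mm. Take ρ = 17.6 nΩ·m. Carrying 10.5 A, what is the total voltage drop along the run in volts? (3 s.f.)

4.08 V

ρ = 17.6 nΩ·m = 1.76×10^-8 Ω·m
Section 1: A_strand = π(4.9750e-04)² = 7.776e-07 m²; R₁ = ρL/(N·A_s) = (1.76×10^-8)(44.4)/(11×7.776e-07) = 0.09136 Ω
Section 2: A = π(1.02/2 mm)² = π(5.1000e-04 m)² = 8.171e-07 m²
R₂ = (1.76×10^-8)(13.8)/(8.171e-07) = 0.2972 Ω
R = R₁ + R₂ = 0.3886 Ω
V = IR = 10.5 × 0.3886 = 4.08 V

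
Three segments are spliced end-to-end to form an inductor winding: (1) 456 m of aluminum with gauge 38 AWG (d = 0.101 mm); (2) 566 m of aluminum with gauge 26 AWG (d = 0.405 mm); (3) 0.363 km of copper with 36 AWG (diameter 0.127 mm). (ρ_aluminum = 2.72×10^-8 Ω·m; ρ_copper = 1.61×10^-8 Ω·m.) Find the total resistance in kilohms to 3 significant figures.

2.13 kΩ

Seg 1: A = π(0.101/2 mm)² = π(5.0500e-05 m)² = 8.012e-09 m²
R_1 = (2.72×10^-8)(456)/(8.012e-09) = 1548 Ω
Seg 2: A = π(0.405/2 mm)² = π(2.0250e-04 m)² = 1.288e-07 m²
R_2 = (2.72×10^-8)(566)/(1.288e-07) = 119.5 Ω
Seg 3: A = π(0.127/2 mm)² = π(6.3500e-05 m)² = 1.267e-08 m²
R_3 = (1.61×10^-8)(363)/(1.267e-08) = 461.4 Ω
R_total = R_1 + R_2 + R_3 = 2.13 kΩ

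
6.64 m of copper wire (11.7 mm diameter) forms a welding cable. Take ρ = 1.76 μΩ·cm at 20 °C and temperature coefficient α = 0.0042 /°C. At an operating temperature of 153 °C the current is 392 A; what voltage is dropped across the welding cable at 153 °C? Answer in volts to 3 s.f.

ρ = 1.76 μΩ·cm = 1.76×10^-8 Ω·m
A = π(d/2)² = π(5.8500e-03 m)² = 1.075e-04 m²
R₍20₎ = ρL/A = (1.76×10^-8)(6.64)/(1.075e-04) = 0.001087 Ω
R₍153₎ = R₍20₎(1 + αΔT) = 0.001087 × (1 + 0.0042×133) = 0.001694 Ω
V = IR = 392 × 0.001694 = 0.664 V

0.664 V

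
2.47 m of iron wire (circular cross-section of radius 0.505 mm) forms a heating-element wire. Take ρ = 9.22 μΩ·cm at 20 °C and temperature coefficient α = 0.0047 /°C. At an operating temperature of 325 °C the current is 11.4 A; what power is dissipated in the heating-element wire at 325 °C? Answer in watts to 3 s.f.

89.9 W

ρ = 9.22 μΩ·cm = 9.22×10^-8 Ω·m
A = πr² = π(5.0500e-04 m)² = 8.012e-07 m²
R₍20₎ = ρL/A = (9.22×10^-8)(2.47)/(8.012e-07) = 0.2842 Ω
R₍325₎ = R₍20₎(1 + αΔT) = 0.2842 × (1 + 0.0047×305) = 0.6917 Ω
P = I²R = (11.4)² × 0.6917 = 89.9 W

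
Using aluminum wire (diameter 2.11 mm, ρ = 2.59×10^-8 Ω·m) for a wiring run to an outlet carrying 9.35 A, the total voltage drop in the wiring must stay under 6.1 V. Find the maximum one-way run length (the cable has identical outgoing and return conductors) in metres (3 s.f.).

A = π(d/2)² = π(1.0550e-03 m)² = 3.497e-06 m²
L_max = V_max·A/(2·ρI) = (6.1)(3.497e-06)/(2×2.59×10^-8×9.35) = 44.0 m

44.0 m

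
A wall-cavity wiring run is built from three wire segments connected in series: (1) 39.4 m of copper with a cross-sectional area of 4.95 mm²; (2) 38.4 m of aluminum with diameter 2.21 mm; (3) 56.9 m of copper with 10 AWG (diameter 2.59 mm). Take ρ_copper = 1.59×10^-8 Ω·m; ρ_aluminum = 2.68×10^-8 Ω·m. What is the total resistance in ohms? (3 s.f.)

Seg 1: A = 4.95 mm² = 4.950e-06 m²
R_1 = (1.59×10^-8)(39.4)/(4.950e-06) = 0.1266 Ω
Seg 2: A = π(d/2)² = π(1.1050e-03 m)² = 3.836e-06 m²
R_2 = (2.68×10^-8)(38.4)/(3.836e-06) = 0.2683 Ω
Seg 3: A = π(2.59/2 mm)² = π(1.2950e-03 m)² = 5.269e-06 m²
R_3 = (1.59×10^-8)(56.9)/(5.269e-06) = 0.1717 Ω
R_total = R_1 + R_2 + R_3 = 0.567 Ω

0.567 Ω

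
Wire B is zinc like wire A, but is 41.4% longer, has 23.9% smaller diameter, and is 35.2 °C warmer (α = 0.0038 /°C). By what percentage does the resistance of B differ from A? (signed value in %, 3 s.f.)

R ∝ ρL/d² with ρ ∝ (1+αΔT), so R_B/R_A = (1 + 41.4/100) × (1 − 23.9/100)⁻² × (1 + 0.0038×35.2)
= 1.414 × 1.727 × 1.134 = 2.768
(R_B − R_A)/R_A = 2.768 − 1 = 177%

177%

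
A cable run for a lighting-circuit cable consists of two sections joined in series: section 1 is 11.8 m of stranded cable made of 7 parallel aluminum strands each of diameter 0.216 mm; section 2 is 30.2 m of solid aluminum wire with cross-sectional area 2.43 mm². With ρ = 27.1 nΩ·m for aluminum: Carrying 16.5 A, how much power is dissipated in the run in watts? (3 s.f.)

ρ = 27.1 nΩ·m = 2.71×10^-8 Ω·m
Section 1: A_strand = π(1.0800e-04)² = 3.664e-08 m²; R₁ = ρL/(N·A_s) = (2.71×10^-8)(11.8)/(7×3.664e-08) = 1.247 Ω
Section 2: A = 2.43 mm² = 2.430e-06 m²
R₂ = (2.71×10^-8)(30.2)/(2.430e-06) = 0.3368 Ω
R = R₁ + R₂ = 1.583 Ω
P = I²R = (16.5)² × 1.583 = 431 W

431 W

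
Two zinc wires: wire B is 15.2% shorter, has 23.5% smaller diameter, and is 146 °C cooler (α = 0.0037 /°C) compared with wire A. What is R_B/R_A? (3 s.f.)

0.666

R ∝ ρL/d² with ρ ∝ (1+αΔT), so R_B/R_A = (1 − 15.2/100) × (1 − 23.5/100)⁻² × (1 − 0.0037×146)
= 0.848 × 1.709 × 0.4598 = 0.666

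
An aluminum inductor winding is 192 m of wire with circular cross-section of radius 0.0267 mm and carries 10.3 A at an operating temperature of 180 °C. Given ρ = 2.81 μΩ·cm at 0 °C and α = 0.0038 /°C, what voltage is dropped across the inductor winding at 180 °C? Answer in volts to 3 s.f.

ρ = 2.81 μΩ·cm = 2.81×10^-8 Ω·m
A = πr² = π(2.6700e-05 m)² = 2.240e-09 m²
R₍0₎ = ρL/A = (2.81×10^-8)(192)/(2.240e-09) = 2409 Ω
R₍180₎ = R₍0₎(1 + αΔT) = 2409 × (1 + 0.0038×180) = 4057 Ω
V = IR = 10.3 × 4057 = 41800 V

41800 V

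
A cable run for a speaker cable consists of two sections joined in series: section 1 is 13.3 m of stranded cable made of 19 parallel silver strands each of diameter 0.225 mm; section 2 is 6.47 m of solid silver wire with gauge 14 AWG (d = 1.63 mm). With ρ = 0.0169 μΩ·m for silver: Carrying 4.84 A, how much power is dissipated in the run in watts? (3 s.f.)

8.20 W

ρ = 0.0169 μΩ·m = 1.69×10^-8 Ω·m
Section 1: A_strand = π(1.1250e-04)² = 3.976e-08 m²; R₁ = ρL/(N·A_s) = (1.69×10^-8)(13.3)/(19×3.976e-08) = 0.2975 Ω
Section 2: A = π(1.63/2 mm)² = π(8.1500e-04 m)² = 2.087e-06 m²
R₂ = (1.69×10^-8)(6.47)/(2.087e-06) = 0.0524 Ω
R = R₁ + R₂ = 0.3499 Ω
P = I²R = (4.84)² × 0.3499 = 8.20 W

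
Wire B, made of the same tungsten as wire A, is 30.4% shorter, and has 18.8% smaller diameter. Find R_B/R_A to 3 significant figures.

R ∝ L/d², so R_B/R_A = (1 − 30.4/100) × (1 − 18.8/100)⁻²
= 0.696 × 1.517 = 1.06

1.06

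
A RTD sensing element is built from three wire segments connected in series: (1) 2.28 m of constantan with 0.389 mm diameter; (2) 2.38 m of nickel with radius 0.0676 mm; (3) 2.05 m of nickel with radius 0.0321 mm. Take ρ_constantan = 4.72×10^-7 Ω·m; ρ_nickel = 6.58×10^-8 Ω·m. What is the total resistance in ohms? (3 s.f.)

61.6 Ω

Seg 1: A = π(d/2)² = π(1.9450e-04 m)² = 1.188e-07 m²
R_1 = (4.72×10^-7)(2.28)/(1.188e-07) = 9.055 Ω
Seg 2: A = πr² = π(6.7600e-05 m)² = 1.436e-08 m²
R_2 = (6.58×10^-8)(2.38)/(1.436e-08) = 10.91 Ω
Seg 3: A = πr² = π(3.2100e-05 m)² = 3.237e-09 m²
R_3 = (6.58×10^-8)(2.05)/(3.237e-09) = 41.67 Ω
R_total = R_1 + R_2 + R_3 = 61.6 Ω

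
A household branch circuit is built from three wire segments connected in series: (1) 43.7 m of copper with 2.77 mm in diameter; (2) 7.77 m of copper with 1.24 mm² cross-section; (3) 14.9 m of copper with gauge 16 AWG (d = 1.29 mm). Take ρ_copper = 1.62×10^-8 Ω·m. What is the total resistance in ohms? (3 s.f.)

Seg 1: A = π(d/2)² = π(1.3850e-03 m)² = 6.026e-06 m²
R_1 = (1.62×10^-8)(43.7)/(6.026e-06) = 0.1175 Ω
Seg 2: A = 1.24 mm² = 1.240e-06 m²
R_2 = (1.62×10^-8)(7.77)/(1.240e-06) = 0.1015 Ω
Seg 3: A = π(1.29/2 mm)² = π(6.4500e-04 m)² = 1.307e-06 m²
R_3 = (1.62×10^-8)(14.9)/(1.307e-06) = 0.1847 Ω
R_total = R_1 + R_2 + R_3 = 0.404 Ω

0.404 Ω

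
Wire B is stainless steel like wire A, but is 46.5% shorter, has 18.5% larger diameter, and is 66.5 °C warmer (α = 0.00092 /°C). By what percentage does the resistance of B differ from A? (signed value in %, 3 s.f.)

R ∝ ρL/d² with ρ ∝ (1+αΔT), so R_B/R_A = (1 − 46.5/100) × (1 + 18.5/100)⁻² × (1 + 0.00092×66.5)
= 0.535 × 0.7121 × 1.061 = 0.4043
(R_B − R_A)/R_A = 0.4043 − 1 = -59.6%

-59.6%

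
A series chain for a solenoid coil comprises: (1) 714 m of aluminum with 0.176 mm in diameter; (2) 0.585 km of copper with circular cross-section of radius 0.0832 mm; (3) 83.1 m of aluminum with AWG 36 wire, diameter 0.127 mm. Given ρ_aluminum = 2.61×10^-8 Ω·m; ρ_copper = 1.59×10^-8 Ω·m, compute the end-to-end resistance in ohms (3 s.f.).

1360 Ω

Seg 1: A = π(d/2)² = π(8.8000e-05 m)² = 2.433e-08 m²
R_1 = (2.61×10^-8)(714)/(2.433e-08) = 766 Ω
Seg 2: A = πr² = π(8.3200e-05 m)² = 2.175e-08 m²
R_2 = (1.59×10^-8)(585)/(2.175e-08) = 427.7 Ω
Seg 3: A = π(0.127/2 mm)² = π(6.3500e-05 m)² = 1.267e-08 m²
R_3 = (2.61×10^-8)(83.1)/(1.267e-08) = 171.2 Ω
R_total = R_1 + R_2 + R_3 = 1360 Ω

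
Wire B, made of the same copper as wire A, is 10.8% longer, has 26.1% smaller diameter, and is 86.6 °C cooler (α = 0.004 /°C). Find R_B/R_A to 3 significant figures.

R ∝ ρL/d² with ρ ∝ (1+αΔT), so R_B/R_A = (1 + 10.8/100) × (1 − 26.1/100)⁻² × (1 − 0.004×86.6)
= 1.108 × 1.831 × 0.6536 = 1.33

1.33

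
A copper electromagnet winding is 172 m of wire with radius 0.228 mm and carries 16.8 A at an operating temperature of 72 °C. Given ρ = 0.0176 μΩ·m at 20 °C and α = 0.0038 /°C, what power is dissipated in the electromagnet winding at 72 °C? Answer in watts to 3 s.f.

6270 W

ρ = 0.0176 μΩ·m = 1.76×10^-8 Ω·m
A = πr² = π(2.2800e-04 m)² = 1.633e-07 m²
R₍20₎ = ρL/A = (1.76×10^-8)(172)/(1.633e-07) = 18.54 Ω
R₍72₎ = R₍20₎(1 + αΔT) = 18.54 × (1 + 0.0038×52) = 22.2 Ω
P = I²R = (16.8)² × 22.2 = 6270 W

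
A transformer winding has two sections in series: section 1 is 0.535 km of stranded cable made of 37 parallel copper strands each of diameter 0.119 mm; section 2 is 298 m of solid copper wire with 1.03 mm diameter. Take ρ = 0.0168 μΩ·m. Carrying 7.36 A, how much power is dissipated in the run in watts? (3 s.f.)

1510 W

ρ = 0.0168 μΩ·m = 1.68×10^-8 Ω·m
Section 1: A_strand = π(5.9500e-05)² = 1.112e-08 m²; R₁ = ρL/(N·A_s) = (1.68×10^-8)(535)/(37×1.112e-08) = 21.84 Ω
Section 2: A = π(d/2)² = π(5.1500e-04 m)² = 8.332e-07 m²
R₂ = (1.68×10^-8)(298)/(8.332e-07) = 6.008 Ω
R = R₁ + R₂ = 27.85 Ω
P = I²R = (7.36)² × 27.85 = 1510 W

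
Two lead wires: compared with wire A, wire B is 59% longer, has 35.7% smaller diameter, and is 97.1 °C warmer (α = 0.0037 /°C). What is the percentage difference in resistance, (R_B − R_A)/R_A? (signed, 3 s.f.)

R ∝ ρL/d² with ρ ∝ (1+αΔT), so R_B/R_A = (1 + 59/100) × (1 − 35.7/100)⁻² × (1 + 0.0037×97.1)
= 1.59 × 2.419 × 1.359 = 5.227
(R_B − R_A)/R_A = 5.227 − 1 = 423%

423%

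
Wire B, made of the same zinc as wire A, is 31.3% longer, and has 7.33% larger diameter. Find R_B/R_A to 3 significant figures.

1.14

R ∝ L/d², so R_B/R_A = (1 + 31.3/100) × (1 + 7.33/100)⁻²
= 1.313 × 0.8681 = 1.14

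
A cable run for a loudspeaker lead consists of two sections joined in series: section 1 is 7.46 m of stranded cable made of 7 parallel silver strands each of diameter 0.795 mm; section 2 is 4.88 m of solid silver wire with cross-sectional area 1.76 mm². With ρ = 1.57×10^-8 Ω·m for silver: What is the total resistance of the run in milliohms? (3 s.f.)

77.2 mΩ

Section 1: A_strand = π(3.9750e-04)² = 4.964e-07 m²; R₁ = ρL/(N·A_s) = (1.57×10^-8)(7.46)/(7×4.964e-07) = 0.03371 Ω
Section 2: A = 1.76 mm² = 1.760e-06 m²
R₂ = (1.57×10^-8)(4.88)/(1.760e-06) = 0.04353 Ω
R = R₁ + R₂ = 77.2 mΩ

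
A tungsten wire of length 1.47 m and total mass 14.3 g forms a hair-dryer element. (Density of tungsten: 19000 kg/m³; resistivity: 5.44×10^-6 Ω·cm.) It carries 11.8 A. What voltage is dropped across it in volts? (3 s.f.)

ρ = 5.44×10^-6 Ω·cm = 5.44×10^-8 Ω·m
A = m/(density·L) = 0.0143/(19000×1.47) = 5.1199e-07 m²
R = ρL/A = (5.44×10^-8)(1.47)/(5.1199e-07) = 0.1562 Ω
V = IR = 11.8 × 0.1562 = 1.84 V

1.84 V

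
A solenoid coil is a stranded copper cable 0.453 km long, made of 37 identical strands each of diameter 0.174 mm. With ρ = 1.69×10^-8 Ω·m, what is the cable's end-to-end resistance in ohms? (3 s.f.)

8.70 Ω

A_strand = π(8.7000e-05 m)² = 2.378e-08 m²
R_strand = ρL/A = (1.69×10^-8)(453)/(2.378e-08) = 322 Ω
R_total = R_strand/N = 322/37 = 8.70 Ω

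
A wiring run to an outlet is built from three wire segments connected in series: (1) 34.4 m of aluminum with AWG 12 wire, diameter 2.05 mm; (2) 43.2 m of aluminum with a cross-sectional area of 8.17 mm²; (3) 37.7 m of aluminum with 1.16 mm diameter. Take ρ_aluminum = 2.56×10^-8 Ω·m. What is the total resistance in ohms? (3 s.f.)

1.32 Ω

Seg 1: A = π(2.05/2 mm)² = π(1.0250e-03 m)² = 3.301e-06 m²
R_1 = (2.56×10^-8)(34.4)/(3.301e-06) = 0.2668 Ω
Seg 2: A = 8.17 mm² = 8.170e-06 m²
R_2 = (2.56×10^-8)(43.2)/(8.170e-06) = 0.1354 Ω
Seg 3: A = π(d/2)² = π(5.8000e-04 m)² = 1.057e-06 m²
R_3 = (2.56×10^-8)(37.7)/(1.057e-06) = 0.9132 Ω
R_total = R_1 + R_2 + R_3 = 1.32 Ω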